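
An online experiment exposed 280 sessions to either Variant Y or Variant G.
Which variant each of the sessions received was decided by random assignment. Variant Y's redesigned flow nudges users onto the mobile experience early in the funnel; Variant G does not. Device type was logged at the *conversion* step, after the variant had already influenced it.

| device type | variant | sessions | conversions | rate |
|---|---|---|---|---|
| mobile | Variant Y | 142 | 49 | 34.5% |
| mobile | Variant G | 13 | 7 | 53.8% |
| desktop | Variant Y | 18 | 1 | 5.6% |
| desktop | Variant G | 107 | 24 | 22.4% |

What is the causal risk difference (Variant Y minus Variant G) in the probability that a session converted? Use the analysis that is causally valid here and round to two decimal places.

+0.05

Device type is downstream of the variant. One should not condition on a consequence of treatment, so the overall rates are the right comparison.
The causal difference is the pooled difference: 0.312 − 0.258 = +0.054.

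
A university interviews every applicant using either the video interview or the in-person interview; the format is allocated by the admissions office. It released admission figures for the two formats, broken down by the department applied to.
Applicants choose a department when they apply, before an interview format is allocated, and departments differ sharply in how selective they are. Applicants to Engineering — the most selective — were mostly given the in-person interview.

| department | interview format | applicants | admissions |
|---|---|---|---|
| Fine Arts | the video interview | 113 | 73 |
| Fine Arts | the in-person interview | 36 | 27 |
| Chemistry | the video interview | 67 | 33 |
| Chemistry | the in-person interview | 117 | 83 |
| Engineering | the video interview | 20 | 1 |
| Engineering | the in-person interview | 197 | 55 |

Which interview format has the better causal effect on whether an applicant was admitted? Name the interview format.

the in-person interview

Within every department level the in-person interview has the higher rate, yet pooled the video interview does — Simpson's reversal.
Department differs across interview formats for reasons unrelated to any effect of the interview format itself, and it separately predicts the outcome — a classic confounder. We must compare within department levels.
Within each level — Fine Arts: 64.6% vs 75.0%; Chemistry: 49.3% vs 70.9%; Engineering: 5.0% vs 27.9% — the in-person interview is higher every time.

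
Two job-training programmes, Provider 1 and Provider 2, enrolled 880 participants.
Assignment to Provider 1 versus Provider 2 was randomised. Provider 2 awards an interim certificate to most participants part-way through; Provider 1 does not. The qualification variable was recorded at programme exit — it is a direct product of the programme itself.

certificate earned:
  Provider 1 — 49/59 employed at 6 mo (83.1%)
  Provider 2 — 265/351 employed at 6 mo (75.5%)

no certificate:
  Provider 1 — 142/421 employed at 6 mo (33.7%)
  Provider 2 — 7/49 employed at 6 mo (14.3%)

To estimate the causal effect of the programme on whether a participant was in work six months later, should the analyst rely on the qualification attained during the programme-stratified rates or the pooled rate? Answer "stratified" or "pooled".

pooled

Within every qualification attained during the programme level Provider 1 has the higher rate, yet pooled Provider 2 does — Simpson's reversal.
Stratifying would compare programmes among participants the programmes themselves sorted into qualification attained during the programme groups — a form of selection on an intermediate. The unconditioned pooled rates give the total causal effect.
Pooled: Provider 1 39.8% vs Provider 2 68.0%; Provider 2 is higher overall.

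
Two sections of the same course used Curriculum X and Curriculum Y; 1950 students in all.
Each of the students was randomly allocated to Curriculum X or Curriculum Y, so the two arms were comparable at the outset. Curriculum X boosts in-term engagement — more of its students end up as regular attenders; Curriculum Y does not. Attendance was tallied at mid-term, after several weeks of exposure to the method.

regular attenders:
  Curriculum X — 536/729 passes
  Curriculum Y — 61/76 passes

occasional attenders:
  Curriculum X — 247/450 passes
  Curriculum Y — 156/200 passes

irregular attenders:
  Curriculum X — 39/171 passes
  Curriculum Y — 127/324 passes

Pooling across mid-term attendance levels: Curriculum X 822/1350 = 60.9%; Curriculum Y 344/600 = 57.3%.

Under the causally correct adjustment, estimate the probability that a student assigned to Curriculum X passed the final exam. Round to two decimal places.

Mid-term attendance is recorded after the teaching method and is itself shifted by it — it sits on the causal path from teaching method to outcome. Conditioning on a mediator would strip out part of the effect we want; the pooled comparison gives the total causal effect.
So P(outcome | do(Curriculum X)) is just the pooled rate for Curriculum X: 822/1350 = 0.609.

0.61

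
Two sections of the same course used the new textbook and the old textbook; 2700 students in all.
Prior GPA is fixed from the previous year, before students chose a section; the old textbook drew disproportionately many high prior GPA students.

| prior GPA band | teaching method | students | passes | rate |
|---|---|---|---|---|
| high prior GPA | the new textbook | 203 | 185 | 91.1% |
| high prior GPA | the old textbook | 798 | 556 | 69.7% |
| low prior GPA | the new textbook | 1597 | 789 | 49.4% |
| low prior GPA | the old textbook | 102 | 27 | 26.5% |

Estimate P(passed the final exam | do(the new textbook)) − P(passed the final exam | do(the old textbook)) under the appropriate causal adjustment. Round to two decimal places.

+0.22

The stratified and pooled comparisons disagree (the new textbook wins within each prior GPA band; the old textbook wins overall), so the answer turns on the causal role of prior GPA band.
Prior GPA band satisfies the back-door criterion: it is not a descendant of the teaching method, and it blocks the spurious path from teaching method to outcome. Adjusting for it (i.e., using the within-prior GPA band rates) gives the causal effect.
Adjusting over the population distribution of prior GPA band: 0.371·(0.911−0.697) + 0.629·(0.494−0.265) = +0.224.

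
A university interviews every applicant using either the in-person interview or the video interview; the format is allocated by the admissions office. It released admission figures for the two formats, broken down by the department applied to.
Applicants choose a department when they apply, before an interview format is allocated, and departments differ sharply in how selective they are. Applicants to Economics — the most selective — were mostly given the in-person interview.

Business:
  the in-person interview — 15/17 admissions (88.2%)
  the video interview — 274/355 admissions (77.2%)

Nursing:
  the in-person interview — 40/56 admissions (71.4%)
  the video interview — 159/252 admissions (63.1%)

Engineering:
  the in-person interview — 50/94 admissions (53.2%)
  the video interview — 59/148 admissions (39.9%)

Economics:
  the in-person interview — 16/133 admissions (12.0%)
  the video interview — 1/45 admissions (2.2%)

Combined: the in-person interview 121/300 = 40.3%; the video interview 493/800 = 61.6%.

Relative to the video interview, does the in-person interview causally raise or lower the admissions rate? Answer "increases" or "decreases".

The department-specific comparison favours the in-person interview throughout, but the pooled figures favour the video interview. The question is whether to condition on department.
Since department is a pre-existing factor (not a product of the interview format) and it affects the outcome on its own, it is a confounder. The stratified rates, not the pooled rate, identify the causal effect.
Within each level — Business: 88.2% vs 77.2%; Nursing: 71.4% vs 63.1%; Engineering: 53.2% vs 39.9%; Economics: 12.0% vs 2.2% — the in-person interview is higher every time.

increases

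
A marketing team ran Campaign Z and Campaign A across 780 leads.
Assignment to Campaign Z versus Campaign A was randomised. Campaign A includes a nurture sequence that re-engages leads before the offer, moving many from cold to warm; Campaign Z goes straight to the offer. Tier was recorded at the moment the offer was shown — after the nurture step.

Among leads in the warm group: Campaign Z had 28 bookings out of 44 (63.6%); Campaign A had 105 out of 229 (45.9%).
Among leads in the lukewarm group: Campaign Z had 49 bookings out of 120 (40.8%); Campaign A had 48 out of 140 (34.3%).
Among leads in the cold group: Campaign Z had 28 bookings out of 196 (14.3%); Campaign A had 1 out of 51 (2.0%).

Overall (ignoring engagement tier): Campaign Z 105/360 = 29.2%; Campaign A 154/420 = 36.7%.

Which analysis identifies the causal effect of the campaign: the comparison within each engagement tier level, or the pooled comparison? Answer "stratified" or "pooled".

The stratified and pooled comparisons disagree (Campaign Z wins within each engagement tier; Campaign A wins overall), so the answer turns on the causal role of engagement tier.
The distribution of engagement tier is itself part of what the campaign does — it is an intermediate outcome. Holding it fixed would remove that part of the effect; the total effect is the pooled difference.
Pooled: Campaign Z 29.2% vs Campaign A 36.7%; Campaign A is higher overall.

pooled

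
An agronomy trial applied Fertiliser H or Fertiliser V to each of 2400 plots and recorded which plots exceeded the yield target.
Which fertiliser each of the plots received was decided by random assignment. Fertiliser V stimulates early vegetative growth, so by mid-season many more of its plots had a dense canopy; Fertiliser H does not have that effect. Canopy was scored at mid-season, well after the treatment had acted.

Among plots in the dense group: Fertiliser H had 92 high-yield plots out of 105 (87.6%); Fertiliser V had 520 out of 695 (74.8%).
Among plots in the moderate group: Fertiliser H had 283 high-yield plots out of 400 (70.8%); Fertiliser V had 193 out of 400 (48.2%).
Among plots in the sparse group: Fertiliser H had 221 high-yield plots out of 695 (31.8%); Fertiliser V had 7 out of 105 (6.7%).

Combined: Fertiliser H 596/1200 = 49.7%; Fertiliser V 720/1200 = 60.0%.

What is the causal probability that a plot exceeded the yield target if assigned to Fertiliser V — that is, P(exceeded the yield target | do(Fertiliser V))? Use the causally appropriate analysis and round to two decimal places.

The stratified and pooled comparisons disagree (Fertiliser H wins within each mid-season canopy; Fertiliser V wins overall), so the answer turns on the causal role of mid-season canopy.
Mid-season canopy is recorded after the fertiliser and is itself shifted by it — it sits on the causal path from fertiliser to outcome. Conditioning on a mediator would strip out part of the effect we want; the pooled comparison gives the total causal effect.
So P(outcome | do(Fertiliser V)) is just the pooled rate for Fertiliser V: 720/1200 = 0.600.

0.60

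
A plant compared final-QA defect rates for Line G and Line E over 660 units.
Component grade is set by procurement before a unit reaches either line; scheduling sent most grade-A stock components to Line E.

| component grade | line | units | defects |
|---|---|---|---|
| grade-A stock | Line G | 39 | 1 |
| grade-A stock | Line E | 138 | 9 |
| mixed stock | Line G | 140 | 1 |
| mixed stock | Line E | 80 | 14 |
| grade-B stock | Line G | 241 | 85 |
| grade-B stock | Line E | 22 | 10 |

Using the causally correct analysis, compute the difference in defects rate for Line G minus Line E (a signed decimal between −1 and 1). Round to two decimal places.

Since component grade is a pre-existing factor (not a product of the line) and it affects the outcome on its own, it is a confounder. The stratified rates, not the pooled rate, identify the causal effect.
Adjusting over the population distribution of component grade: 0.268·(0.026−0.065) + 0.333·(0.007−0.175) + 0.398·(0.353−0.455) = -0.107.

-0.11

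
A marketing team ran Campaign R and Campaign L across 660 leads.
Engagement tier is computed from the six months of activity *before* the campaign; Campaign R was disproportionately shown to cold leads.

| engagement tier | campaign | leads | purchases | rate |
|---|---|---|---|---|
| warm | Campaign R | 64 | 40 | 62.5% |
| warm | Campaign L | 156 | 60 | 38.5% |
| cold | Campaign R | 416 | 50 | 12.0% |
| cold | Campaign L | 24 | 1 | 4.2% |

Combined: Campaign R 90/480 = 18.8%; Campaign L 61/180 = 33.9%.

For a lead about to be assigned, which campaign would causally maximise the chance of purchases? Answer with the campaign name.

The stratified and pooled comparisons disagree (Campaign R wins within each engagement tier; Campaign L wins overall), so the answer turns on the causal role of engagement tier.
Engagement tier is set before the campaign has any effect — it is not caused by the campaign — and it independently drives the outcome. That makes it a confounder, so the causal comparison is within engagement tier levels.
Within each level — warm: 62.5% vs 38.5%; cold: 12.0% vs 4.2% — Campaign R is higher every time.

Campaign R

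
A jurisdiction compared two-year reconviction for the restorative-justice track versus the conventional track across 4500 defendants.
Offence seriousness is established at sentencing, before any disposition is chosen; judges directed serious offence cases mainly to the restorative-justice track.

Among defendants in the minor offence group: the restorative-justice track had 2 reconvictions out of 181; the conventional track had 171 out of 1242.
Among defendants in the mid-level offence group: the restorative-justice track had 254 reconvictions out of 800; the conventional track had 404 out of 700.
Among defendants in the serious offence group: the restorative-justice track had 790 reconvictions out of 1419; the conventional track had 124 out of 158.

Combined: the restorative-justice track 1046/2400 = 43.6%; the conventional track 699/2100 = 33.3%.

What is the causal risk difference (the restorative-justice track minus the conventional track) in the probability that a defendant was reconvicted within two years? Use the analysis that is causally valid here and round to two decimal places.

-0.21

The stratified and pooled comparisons disagree (the restorative-justice track wins within each offence seriousness; the conventional track wins overall), so the answer turns on the causal role of offence seriousness.
Nothing the disposition does changes offence seriousness; the imbalance is an allocation artefact. With offence seriousness also predicting the outcome, the pooled figure is confounded, and the within-stratum comparison is the causal one.
Adjusting over the population distribution of offence seriousness: 0.316·(0.011−0.138) + 0.333·(0.318−0.577) + 0.350·(0.557−0.785) = -0.207.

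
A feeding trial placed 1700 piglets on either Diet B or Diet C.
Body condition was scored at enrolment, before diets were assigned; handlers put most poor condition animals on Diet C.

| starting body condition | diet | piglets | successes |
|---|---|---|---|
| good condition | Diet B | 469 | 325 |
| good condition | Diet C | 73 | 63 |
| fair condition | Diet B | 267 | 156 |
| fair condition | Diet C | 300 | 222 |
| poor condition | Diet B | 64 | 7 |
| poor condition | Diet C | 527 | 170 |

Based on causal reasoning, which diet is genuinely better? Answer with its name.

Diet C

Nothing the diet does changes starting body condition; the imbalance is an allocation artefact. With starting body condition also predicting the outcome, the pooled figure is confounded, and the within-stratum comparison is the causal one.
Within each level — good condition: 69.3% vs 86.3%; fair condition: 58.4% vs 74.0%; poor condition: 10.9% vs 32.3% — Diet C is higher every time.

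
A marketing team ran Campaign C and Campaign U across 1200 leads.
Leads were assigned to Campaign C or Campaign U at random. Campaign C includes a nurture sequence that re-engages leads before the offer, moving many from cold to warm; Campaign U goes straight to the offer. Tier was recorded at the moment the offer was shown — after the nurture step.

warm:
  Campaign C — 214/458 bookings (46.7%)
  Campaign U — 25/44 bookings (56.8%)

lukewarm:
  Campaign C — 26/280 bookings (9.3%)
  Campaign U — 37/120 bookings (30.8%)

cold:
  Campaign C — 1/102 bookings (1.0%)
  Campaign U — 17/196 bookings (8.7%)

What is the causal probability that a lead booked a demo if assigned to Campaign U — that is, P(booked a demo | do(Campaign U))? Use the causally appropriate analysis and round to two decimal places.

Campaign U is higher inside every engagement tier stratum but Campaign C is higher in aggregate. Whether to stratify depends on how engagement tier relates to the campaign.
Engagement tier lies on the pathway campaign → engagement tier → outcome, so adjusting for it blocks the indirect effect. For the total causal effect of campaign, use the unadjusted pooled rates.
So P(outcome | do(Campaign U)) is just the pooled rate for Campaign U: 79/360 = 0.219.

0.22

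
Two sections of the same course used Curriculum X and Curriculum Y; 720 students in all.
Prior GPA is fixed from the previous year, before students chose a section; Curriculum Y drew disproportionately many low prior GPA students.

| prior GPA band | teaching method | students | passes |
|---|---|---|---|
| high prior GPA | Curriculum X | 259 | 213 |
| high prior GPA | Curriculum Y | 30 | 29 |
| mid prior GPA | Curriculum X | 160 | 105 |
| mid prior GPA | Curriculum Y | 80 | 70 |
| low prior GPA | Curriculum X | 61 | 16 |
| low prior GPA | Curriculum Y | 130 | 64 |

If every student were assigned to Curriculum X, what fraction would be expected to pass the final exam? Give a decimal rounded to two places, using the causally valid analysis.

Curriculum Y is higher inside every prior GPA band stratum but Curriculum X is higher in aggregate. Whether to stratify depends on how prior GPA band relates to the teaching method.
Prior GPA band satisfies the back-door criterion: it is not a descendant of the teaching method, and it blocks the spurious path from teaching method to outcome. Adjusting for it (i.e., using the within-prior GPA band rates) gives the causal effect.
Standardising Curriculum X to the population prior GPA band mix: 0.401·213/259 + 0.333·105/160 + 0.265·16/61 = 0.618.

0.62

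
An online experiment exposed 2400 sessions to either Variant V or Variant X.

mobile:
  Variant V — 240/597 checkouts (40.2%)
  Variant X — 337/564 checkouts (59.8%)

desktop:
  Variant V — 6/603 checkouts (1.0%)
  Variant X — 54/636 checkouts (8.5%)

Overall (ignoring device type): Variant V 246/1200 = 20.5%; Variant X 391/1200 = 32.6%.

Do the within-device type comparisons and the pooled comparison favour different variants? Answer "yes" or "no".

Within each device type level (mobile 40.2% vs 59.8%; desktop 1.0% vs 8.5%), Variant X has the higher rate every time. Pooled: 20.5% vs 32.6% — Variant X has the higher rate overall. They agree.

no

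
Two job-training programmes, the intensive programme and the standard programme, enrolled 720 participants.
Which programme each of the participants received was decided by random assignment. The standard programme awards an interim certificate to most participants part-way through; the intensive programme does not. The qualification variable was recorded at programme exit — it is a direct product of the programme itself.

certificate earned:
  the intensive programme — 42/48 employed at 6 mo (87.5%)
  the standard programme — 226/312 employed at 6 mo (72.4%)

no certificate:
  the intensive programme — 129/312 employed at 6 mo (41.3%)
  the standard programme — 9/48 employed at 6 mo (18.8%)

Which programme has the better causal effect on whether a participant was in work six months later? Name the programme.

the standard programme

Qualification attained during the programme is recorded after the programme and is itself shifted by it — it sits on the causal path from programme to outcome. Conditioning on a mediator would strip out part of the effect we want; the pooled comparison gives the total causal effect.
Pooled: the intensive programme 47.5% vs the standard programme 65.3%; the standard programme is higher overall.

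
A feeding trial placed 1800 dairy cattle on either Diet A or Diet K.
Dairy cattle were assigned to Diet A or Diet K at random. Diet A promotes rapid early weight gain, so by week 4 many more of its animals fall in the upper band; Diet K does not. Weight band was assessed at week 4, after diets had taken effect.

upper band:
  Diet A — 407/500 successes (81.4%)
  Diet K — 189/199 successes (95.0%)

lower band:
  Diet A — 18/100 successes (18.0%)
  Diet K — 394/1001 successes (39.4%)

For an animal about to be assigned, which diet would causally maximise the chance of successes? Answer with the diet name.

The week-4 weight band-specific comparison favours Diet K throughout, but the pooled figures favour Diet A. The question is whether to condition on week-4 weight band.
Week-4 weight band is recorded after the diet and is itself shifted by it — it sits on the causal path from diet to outcome. Conditioning on a mediator would strip out part of the effect we want; the pooled comparison gives the total causal effect.
Pooled: Diet A 70.8% vs Diet K 48.6%; Diet A is higher overall.

Diet A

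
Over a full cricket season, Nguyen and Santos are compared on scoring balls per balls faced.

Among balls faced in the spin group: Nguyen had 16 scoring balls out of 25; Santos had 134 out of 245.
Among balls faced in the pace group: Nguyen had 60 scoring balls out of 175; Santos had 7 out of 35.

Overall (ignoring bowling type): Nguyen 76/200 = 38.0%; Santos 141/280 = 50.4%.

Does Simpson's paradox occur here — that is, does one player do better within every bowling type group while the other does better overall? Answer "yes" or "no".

yes

Within each bowling type level (spin 64.0% vs 54.7%; pace 34.3% vs 20.0%), Nguyen has the higher rate every time. Pooled: 38.0% vs 50.4% — Santos has the higher rate overall. The two comparisons disagree.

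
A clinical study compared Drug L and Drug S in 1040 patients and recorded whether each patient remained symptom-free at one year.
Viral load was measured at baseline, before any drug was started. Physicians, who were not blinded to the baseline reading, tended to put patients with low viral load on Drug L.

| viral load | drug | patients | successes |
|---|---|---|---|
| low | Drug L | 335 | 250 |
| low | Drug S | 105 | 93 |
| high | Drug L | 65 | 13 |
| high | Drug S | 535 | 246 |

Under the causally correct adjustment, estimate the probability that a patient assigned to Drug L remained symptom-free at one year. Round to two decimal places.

0.43

The stratified and pooled comparisons disagree (Drug S wins within each viral load; Drug L wins overall), so the answer turns on the causal role of viral load.
Viral load differs across drugs for reasons unrelated to any effect of the drug itself, and it separately predicts the outcome — a classic confounder. We must compare within viral load levels.
Standardising Drug L to the population viral load mix: 0.423·250/335 + 0.577·13/65 = 0.431.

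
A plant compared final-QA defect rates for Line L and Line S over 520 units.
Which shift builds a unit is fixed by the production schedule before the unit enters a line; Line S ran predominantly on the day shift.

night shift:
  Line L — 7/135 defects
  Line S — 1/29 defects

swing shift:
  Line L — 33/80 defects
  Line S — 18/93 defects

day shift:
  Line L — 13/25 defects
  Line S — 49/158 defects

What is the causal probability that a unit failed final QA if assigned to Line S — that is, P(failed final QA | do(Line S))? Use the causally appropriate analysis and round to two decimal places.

Within every shift level Line S has the lower rate, yet pooled Line L does — Simpson's reversal.
Nothing the line does changes shift; the imbalance is an allocation artefact. With shift also predicting the outcome, the pooled figure is confounded, and the within-stratum comparison is the causal one.
Standardising Line S to the population shift mix: 0.315·1/29 + 0.333·18/93 + 0.352·49/158 = 0.184.

0.18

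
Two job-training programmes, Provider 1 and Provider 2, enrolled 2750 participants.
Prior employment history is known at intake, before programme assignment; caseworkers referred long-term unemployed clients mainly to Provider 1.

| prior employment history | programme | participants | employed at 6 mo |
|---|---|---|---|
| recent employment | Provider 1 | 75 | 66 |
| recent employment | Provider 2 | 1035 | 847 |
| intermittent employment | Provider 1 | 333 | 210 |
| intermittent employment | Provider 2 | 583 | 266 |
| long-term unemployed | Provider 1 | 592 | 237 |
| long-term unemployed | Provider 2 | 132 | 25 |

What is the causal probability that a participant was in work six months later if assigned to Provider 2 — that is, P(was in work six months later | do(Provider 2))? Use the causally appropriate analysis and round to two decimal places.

0.53

Within every prior employment history level Provider 1 has the higher rate, yet pooled Provider 2 does — Simpson's reversal.
Prior employment history differs across programmes for reasons unrelated to any effect of the programme itself, and it separately predicts the outcome — a classic confounder. We must compare within prior employment history levels.
Standardising Provider 2 to the population prior employment history mix: 0.404·847/1035 + 0.333·266/583 + 0.263·25/132 = 0.532.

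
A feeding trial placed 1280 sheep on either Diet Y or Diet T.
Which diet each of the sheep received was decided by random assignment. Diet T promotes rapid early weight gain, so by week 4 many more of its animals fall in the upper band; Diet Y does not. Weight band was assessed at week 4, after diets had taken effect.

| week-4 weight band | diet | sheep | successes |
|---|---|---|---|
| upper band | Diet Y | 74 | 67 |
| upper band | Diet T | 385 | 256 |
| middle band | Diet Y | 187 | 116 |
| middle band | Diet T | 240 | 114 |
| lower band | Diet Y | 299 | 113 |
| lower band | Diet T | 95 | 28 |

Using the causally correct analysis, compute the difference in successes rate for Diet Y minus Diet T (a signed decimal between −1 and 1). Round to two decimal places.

Within every week-4 weight band level Diet Y has the higher rate, yet pooled Diet T does — Simpson's reversal.
Stratifying would compare diets among sheep the diets themselves sorted into week-4 weight band groups — a form of selection on an intermediate. The unconditioned pooled rates give the total causal effect.
The causal difference is the pooled difference: 0.529 − 0.553 = -0.024.

-0.02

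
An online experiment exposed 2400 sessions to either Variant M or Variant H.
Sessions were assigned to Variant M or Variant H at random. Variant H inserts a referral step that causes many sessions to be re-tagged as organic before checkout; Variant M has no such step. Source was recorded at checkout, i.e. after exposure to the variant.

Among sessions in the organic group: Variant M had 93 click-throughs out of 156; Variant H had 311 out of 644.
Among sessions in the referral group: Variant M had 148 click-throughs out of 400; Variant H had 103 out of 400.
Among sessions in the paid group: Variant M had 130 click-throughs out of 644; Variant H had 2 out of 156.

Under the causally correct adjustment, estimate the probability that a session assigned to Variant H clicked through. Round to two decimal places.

0.35

Traffic source is recorded after the variant and is itself shifted by it — it sits on the causal path from variant to outcome. Conditioning on a mediator would strip out part of the effect we want; the pooled comparison gives the total causal effect.
So P(outcome | do(Variant H)) is just the pooled rate for Variant H: 416/1200 = 0.347.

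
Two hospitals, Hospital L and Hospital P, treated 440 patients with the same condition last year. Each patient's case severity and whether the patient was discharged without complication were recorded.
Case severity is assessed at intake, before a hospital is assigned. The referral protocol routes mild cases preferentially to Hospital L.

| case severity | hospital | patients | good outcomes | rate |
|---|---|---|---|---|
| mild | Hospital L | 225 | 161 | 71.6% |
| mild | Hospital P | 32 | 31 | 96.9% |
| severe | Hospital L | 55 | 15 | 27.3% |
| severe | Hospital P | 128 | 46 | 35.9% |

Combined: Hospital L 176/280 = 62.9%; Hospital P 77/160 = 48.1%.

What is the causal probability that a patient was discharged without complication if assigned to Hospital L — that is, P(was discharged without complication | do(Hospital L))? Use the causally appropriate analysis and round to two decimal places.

Since case severity is a pre-existing factor (not a product of the hospital) and it affects the outcome on its own, it is a confounder. The stratified rates, not the pooled rate, identify the causal effect.
Standardising Hospital L to the population case severity mix: 0.584·161/225 + 0.416·15/55 = 0.531.

0.53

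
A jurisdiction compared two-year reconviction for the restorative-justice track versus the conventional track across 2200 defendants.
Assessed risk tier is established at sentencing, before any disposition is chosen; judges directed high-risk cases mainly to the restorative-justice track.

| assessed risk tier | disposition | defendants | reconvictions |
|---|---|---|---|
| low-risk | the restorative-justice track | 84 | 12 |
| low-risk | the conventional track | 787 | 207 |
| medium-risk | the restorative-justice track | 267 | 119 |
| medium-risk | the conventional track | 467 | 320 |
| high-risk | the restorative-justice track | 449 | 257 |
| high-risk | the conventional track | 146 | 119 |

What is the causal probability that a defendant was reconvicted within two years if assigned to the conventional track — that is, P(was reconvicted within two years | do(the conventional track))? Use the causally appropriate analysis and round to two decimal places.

the restorative-justice track is lower inside every assessed risk tier stratum but the conventional track is lower in aggregate. Whether to stratify depends on how assessed risk tier relates to the disposition.
Assessed risk tier is set before the disposition has any effect — it is not caused by the disposition — and it independently drives the outcome. That makes it a confounder, so the causal comparison is within assessed risk tier levels.
Standardising the conventional track to the population assessed risk tier mix: 0.396·207/787 + 0.334·320/467 + 0.270·119/146 = 0.553.

0.55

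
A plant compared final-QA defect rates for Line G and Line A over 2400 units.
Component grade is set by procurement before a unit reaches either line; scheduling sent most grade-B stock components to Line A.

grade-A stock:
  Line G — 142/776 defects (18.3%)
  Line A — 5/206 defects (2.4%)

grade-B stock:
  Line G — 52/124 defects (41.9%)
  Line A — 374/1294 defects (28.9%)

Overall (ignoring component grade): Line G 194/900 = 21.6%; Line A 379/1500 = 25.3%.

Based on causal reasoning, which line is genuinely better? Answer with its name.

Within every component grade level Line A has the lower rate, yet pooled Line G does — Simpson's reversal.
Nothing the line does changes component grade; the imbalance is an allocation artefact. With component grade also predicting the outcome, the pooled figure is confounded, and the within-stratum comparison is the causal one.
Within each level — grade-A stock: 18.3% vs 2.4%; grade-B stock: 41.9% vs 28.9% — Line A is lower every time.

Line A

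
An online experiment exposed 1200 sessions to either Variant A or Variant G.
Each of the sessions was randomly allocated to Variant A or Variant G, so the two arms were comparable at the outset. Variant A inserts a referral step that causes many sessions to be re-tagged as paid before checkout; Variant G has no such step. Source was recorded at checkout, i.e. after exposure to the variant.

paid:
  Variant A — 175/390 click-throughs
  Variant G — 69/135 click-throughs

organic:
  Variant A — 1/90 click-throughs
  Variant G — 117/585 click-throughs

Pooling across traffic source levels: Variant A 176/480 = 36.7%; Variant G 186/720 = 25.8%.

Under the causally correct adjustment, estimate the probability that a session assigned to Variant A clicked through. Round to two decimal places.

0.37

The traffic source-specific comparison favours Variant G throughout, but the pooled figures favour Variant A. The question is whether to condition on traffic source.
The distribution of traffic source is itself part of what the variant does — it is an intermediate outcome. Holding it fixed would remove that part of the effect; the total effect is the pooled difference.
So P(outcome | do(Variant A)) is just the pooled rate for Variant A: 176/480 = 0.367.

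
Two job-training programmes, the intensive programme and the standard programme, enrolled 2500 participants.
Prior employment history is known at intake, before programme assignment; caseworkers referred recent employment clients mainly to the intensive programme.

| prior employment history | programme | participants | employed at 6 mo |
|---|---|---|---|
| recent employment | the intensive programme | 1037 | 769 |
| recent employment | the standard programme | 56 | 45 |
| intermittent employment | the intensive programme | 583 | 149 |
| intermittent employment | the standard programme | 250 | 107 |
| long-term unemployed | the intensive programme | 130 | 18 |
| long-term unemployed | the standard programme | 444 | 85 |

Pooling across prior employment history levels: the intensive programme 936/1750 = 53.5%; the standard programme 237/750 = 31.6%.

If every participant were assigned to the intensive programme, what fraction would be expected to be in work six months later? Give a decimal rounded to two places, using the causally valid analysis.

Nothing the programme does changes prior employment history; the imbalance is an allocation artefact. With prior employment history also predicting the outcome, the pooled figure is confounded, and the within-stratum comparison is the causal one.
Standardising the intensive programme to the population prior employment history mix: 0.437·769/1037 + 0.333·149/583 + 0.230·18/130 = 0.441.

0.44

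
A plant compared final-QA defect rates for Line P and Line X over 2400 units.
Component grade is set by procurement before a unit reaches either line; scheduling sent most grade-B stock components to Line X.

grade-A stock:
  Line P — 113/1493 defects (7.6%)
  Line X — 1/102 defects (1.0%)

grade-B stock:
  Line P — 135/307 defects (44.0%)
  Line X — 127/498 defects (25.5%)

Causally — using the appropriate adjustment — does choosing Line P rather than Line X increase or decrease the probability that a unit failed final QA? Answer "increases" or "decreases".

increases

Nothing the line does changes component grade; the imbalance is an allocation artefact. With component grade also predicting the outcome, the pooled figure is confounded, and the within-stratum comparison is the causal one.
Within each level — grade-A stock: 7.6% vs 1.0%; grade-B stock: 44.0% vs 25.5% — Line X is lower every time.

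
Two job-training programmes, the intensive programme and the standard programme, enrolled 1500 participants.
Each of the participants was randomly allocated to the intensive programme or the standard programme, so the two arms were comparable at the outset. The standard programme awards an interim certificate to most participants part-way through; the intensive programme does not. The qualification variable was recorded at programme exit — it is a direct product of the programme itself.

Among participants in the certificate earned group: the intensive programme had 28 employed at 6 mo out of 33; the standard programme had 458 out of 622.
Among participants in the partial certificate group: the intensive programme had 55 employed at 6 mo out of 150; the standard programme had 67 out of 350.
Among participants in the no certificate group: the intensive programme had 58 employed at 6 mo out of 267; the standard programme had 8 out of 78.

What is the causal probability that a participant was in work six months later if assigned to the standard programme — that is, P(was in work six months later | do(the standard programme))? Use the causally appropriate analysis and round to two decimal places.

0.51

the intensive programme is higher inside every qualification attained during the programme stratum but the standard programme is higher in aggregate. Whether to stratify depends on how qualification attained during the programme relates to the programme.
Qualification attained during the programme here is a post-treatment variable shaped by the programme; conditioning on it would introduce bias rather than remove it. The overall comparison is the causal one.
So P(outcome | do(the standard programme)) is just the pooled rate for the standard programme: 533/1050 = 0.508.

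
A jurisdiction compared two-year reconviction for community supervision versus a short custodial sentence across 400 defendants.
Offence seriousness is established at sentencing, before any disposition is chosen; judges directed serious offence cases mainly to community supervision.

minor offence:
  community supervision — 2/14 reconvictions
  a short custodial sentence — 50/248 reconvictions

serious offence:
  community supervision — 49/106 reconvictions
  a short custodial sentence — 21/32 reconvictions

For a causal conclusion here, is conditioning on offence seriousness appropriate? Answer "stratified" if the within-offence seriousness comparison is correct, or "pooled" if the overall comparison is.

stratified

Since offence seriousness is a pre-existing factor (not a product of the disposition) and it affects the outcome on its own, it is a confounder. The stratified rates, not the pooled rate, identify the causal effect.
Within each level — minor offence: 14.3% vs 20.2%; serious offence: 46.2% vs 65.6% — community supervision is lower every time.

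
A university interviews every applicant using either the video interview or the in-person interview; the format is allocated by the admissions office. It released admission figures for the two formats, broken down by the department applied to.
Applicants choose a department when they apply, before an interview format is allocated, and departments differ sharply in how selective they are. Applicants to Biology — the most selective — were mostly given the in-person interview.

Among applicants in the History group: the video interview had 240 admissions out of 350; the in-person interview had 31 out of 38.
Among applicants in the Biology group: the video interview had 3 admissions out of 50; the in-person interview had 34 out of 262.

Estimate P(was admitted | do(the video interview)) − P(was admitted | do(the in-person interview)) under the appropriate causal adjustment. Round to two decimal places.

Nothing the interview format does changes department; the imbalance is an allocation artefact. With department also predicting the outcome, the pooled figure is confounded, and the within-stratum comparison is the causal one.
Adjusting over the population distribution of department: 0.554·(0.686−0.816) + 0.446·(0.060−0.130) = -0.103.

-0.10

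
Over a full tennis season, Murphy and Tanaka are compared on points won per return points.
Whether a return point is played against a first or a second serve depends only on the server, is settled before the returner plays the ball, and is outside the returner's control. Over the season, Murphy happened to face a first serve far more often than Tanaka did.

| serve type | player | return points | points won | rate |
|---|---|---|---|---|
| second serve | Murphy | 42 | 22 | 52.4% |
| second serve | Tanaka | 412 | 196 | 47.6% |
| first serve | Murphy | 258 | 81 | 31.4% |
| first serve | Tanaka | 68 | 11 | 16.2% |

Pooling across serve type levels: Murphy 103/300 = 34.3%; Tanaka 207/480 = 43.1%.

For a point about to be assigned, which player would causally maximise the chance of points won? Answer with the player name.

Within every serve type level Murphy has the higher rate, yet pooled Tanaka does — Simpson's reversal.
Since serve type is a pre-existing factor (not a product of the player) and it affects the outcome on its own, it is a confounder. The stratified rates, not the pooled rate, identify the causal effect.
Within each level — second serve: 52.4% vs 47.6%; first serve: 31.4% vs 16.2% — Murphy is higher every time.

Murphy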